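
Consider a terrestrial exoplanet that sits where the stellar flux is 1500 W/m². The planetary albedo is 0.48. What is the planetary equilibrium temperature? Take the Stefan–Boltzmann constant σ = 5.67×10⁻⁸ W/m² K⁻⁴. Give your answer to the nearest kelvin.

The planet absorbs (1−α)S over its disc πR² and re-emits over 4πR², so the mean absorbed flux is (1−0.48)·1500/4 = 195.0 W/m².
Set σT⁴ = 195.0 → T = (195.0/σ)^(1/4) = 242.2 K.

242 K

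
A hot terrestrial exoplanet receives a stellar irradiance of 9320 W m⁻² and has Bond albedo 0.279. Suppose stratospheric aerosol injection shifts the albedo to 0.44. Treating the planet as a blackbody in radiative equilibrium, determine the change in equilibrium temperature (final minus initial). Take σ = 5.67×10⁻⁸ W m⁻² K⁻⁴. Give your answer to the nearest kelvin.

Before: T₁ = [9320·0.721/(4σ)]^(1/4) = 414.9 K.
With α = 0.44, T₂ = 389.5 K.
ΔT = T₂ − T₁ = -25.40 K.

-25 K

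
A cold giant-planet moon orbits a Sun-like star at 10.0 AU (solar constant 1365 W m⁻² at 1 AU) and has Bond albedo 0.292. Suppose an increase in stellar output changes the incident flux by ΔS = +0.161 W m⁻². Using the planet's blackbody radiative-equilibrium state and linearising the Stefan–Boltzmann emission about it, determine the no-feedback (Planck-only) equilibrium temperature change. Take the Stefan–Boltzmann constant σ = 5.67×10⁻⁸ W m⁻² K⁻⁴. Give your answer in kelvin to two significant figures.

Irradiance scales as 1/d², so S = 1365 W m⁻² × (1/10.0)² = 13.65 W m⁻².
Unperturbed T_e = [13.65·(1−0.292)/(4σ)]^¼ = 80.79 K.
Only a fraction (1−α) is absorbed and it's spread over 4πR², so ΔF = (1−α)ΔS/4 = 0.02850 W m⁻².
Linearising σT⁴ gives d(σT⁴)/dT = 4σT_e³ = 0.1196 W m⁻² per K.
So ΔT₀ = 0.02850/0.1196 = 0.238 K.

0.24 K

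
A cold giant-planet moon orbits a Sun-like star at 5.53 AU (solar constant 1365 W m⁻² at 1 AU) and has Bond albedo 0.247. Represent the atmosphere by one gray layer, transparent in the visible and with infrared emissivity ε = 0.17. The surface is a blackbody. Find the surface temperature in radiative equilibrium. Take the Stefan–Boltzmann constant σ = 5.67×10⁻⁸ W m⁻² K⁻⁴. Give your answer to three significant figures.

113 K

By the inverse-square law, S = 1365/5.53² = 44.64 W m⁻².
Effective emission temperature (TOA balance): σT_e⁴ = S(1−α)/4 = 8.403 W m⁻² → T_e = 110.3 K.
For a single slab of emissivity ε, T_s⁴ = 2T_e⁴/(2−ε); thus T_s = 110.3·(1.093)^(1/4) = 112.8 K.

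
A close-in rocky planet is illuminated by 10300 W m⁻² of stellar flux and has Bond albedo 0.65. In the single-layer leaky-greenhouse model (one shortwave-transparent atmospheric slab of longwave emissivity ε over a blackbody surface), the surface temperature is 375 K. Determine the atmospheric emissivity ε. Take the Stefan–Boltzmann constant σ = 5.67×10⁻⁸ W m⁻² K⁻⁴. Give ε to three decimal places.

0.392

TOA balance gives T_e = 355.1 K.
T_s⁴ = T_e⁴·2/(2−ε) → ε = 2 − 2(T_e/T_s)⁴ = 2 − 2·(355.1/375)⁴ = 0.3924.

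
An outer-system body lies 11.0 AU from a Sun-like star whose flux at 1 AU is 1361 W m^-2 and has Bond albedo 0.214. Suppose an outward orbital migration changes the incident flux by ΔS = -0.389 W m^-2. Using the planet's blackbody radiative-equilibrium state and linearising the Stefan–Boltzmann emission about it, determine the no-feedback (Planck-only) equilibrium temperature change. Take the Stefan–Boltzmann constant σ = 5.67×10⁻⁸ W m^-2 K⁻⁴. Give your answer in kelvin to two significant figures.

-0.68 kelvin

By the inverse-square law, S = 1361/11.0² = 11.25 W m^-2.
Unperturbed T_e = [11.25·(1−0.214)/(4σ)]^¼ = 79.02 K.
ΔF = Δ[S(1−α)]/4 = (1−0.214)·-0.389/4 = -0.07644 W m^-2.
Planck response: λ_P = 4σT_e³ = 4·5.67×10⁻⁸·(79.02)³ = 0.1119 W m^-2/K.
Hence the no-feedback warming is ΔF/(4σT_e³) = -0.683 K.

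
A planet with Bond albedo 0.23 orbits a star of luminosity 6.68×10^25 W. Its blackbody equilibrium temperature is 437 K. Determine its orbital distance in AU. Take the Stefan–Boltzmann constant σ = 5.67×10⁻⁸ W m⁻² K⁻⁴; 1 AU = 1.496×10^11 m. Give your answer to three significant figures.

Energy balance gives S = 4σT⁴/(1−α) = 10740 W m⁻².
From L = 4πd²S, d = √(6.68×10^25/(4π·10740)) = 2.225×10^10 m = 0.1487 AU.

0.149 AU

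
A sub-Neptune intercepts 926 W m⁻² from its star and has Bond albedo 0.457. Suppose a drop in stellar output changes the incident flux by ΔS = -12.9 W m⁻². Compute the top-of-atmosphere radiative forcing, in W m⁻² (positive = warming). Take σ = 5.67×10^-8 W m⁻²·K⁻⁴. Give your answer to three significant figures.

-1.75 W m⁻²

TOA radiative forcing: ΔF = (1−α)ΔS/4 = 0.543·(-12.9)/4 = -1.751 W m⁻².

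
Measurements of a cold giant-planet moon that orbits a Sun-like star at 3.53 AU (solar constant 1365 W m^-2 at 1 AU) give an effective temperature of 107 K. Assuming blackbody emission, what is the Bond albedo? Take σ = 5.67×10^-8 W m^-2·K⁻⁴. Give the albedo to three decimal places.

0.729

By the inverse-square law, S = 1365/3.53² = 109.5 W m^-2.
Energy balance: S(1−α)/4 = σT⁴, so 1−α = 4σT⁴/S.
σT⁴ = 7.432 W m^-2, so 4σT⁴ = 29.73 W m^-2.
Hence α = 1 − 29.73/109.5 = 0.7286.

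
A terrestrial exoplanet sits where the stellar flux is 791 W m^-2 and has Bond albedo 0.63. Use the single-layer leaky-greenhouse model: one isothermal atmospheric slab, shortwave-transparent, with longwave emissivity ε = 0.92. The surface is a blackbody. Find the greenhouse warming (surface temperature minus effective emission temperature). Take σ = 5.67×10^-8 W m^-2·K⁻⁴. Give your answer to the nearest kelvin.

32 kelvin

The planet radiates to space at T_e = [S(1−α)/(4σ)]^(1/4) = 189.5 K.
For a single slab of emissivity ε, T_s⁴ = 2T_e⁴/(2−ε); thus T_s = 189.5·(1.852)^(1/4) = 221.1 K.
T_s − T_e = 221.1 − 189.5 = 31.57 K.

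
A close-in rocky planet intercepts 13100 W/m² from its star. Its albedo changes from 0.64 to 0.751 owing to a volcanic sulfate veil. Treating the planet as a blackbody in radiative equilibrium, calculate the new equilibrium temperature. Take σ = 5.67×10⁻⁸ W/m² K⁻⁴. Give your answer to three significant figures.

T₂ = [S(1−α₂)/(4σ)]^(1/4) = [13100·0.249/(4σ)]^(1/4) = 346.3 K.

346 K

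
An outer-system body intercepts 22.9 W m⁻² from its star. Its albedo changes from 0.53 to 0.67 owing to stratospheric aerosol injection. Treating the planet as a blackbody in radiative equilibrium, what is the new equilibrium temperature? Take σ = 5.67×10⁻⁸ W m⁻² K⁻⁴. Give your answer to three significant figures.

With the new albedo, S(1−α₂)/4 = 1.889 W m⁻², so T₂ = 75.98 K.

76.0 K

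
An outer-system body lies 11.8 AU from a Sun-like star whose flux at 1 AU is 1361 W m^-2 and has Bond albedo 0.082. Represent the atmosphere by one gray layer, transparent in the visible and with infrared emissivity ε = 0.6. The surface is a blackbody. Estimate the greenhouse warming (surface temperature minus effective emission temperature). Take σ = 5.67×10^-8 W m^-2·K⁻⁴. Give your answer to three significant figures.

7.40 K

Flux at the orbit: S = 1361/(11.8)² = 9.774 W m^-2.
The planet radiates to space at T_e = [S(1−α)/(4σ)]^(1/4) = 79.31 K.
The surface balance (absorbed SW + ε·downward IR = σT_s⁴) with T_a⁴ = T_s⁴/2 reduces to T_s = T_e·[2/(2−ε)]^¼ = 86.71 K.
T_s − T_e = 86.71 − 79.31 = 7.397 K.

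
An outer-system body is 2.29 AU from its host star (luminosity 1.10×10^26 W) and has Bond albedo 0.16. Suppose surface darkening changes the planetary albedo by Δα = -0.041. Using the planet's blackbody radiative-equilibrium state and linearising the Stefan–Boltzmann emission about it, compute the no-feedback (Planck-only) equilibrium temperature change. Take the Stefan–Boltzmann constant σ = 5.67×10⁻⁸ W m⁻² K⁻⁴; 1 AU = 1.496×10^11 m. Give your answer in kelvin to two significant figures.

d = 2.29 × 1.496×10^11 m = 3.426×10^11 m.
Flux at the orbit: S = L/(4πd²) = 1.10×10^26/(4π·(3.43×10^11)²) = 74.58 W m⁻².
Unperturbed T_e = [74.58·(1−0.16)/(4σ)]^¼ = 128.9 K.
The change in absorbed flux is Δ[S(1−α)/4] = −SΔα/4 = 0.7645 W m⁻².
Planck response: λ_P = 4σT_e³ = 4·5.67×10⁻⁸·(128.9)³ = 0.4860 W m⁻²/K.
So ΔT₀ = 0.7645/0.4860 = 1.57 K.

1.6 kelvin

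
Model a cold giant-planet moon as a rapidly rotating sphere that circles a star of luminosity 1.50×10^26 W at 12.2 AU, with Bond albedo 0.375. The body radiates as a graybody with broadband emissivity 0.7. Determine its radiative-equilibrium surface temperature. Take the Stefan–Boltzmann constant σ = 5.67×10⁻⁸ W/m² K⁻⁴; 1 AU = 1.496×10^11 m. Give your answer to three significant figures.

Orbital distance: d = 12.2 AU = 1.825×10^12 m.
Spreading L over a sphere of radius d: S = 1.50×10^26/(4π·1.83×10^12²) = 3.583 W/m².
The planet absorbs (1−α)S over its disc πR² and re-emits over 4πR², so the mean absorbed flux is (1−0.375)·3.583/4 = 0.5599 W/m².
Equating to εσT⁴ with ε = 0.7: T = (0.5599/0.7σ)^(1/4) = 61.29 K.

61.3 K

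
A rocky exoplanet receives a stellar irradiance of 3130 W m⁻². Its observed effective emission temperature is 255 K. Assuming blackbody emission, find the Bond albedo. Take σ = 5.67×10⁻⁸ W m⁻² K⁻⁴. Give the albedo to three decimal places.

0.694

Energy balance: S(1−α)/4 = σT⁴, so 1−α = 4σT⁴/S.
σT⁴ = 239.7 W m⁻², so 4σT⁴ = 959.0 W m⁻².
Hence α = 1 − 959.0/3130 = 0.6936.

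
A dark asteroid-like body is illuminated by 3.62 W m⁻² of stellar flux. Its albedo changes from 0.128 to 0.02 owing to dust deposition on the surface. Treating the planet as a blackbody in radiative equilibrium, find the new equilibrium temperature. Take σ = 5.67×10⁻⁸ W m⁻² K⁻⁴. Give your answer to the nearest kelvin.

New equilibrium: T₂ = [(1−0.02)·3.620/(4σ)]^(1/4) = 62.89 K.

63 K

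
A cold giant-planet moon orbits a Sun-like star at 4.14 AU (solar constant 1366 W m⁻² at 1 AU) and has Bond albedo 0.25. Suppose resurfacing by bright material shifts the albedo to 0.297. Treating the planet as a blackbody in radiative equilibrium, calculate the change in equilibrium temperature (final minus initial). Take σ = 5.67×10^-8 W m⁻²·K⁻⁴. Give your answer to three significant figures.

-2.04 K

Flux at the orbit: S = 1366/(4.14)² = 79.70 W m⁻².
Initial: T₁ = [S(1−0.25)/(4σ)]^(1/4) = 127.4 K.
With α = 0.297, T₂ = 125.4 K.
ΔT = T₂ − T₁ = -2.045 K.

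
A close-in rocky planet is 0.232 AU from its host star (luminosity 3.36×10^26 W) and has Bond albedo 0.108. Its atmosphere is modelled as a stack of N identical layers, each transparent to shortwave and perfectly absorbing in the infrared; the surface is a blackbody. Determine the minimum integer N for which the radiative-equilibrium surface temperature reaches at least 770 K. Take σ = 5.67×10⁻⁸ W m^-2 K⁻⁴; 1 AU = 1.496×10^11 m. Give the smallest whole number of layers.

4

d = 0.232 × 1.496×10^11 m = 3.471×10^10 m.
S = L/(4πd²) = 22200 W m^-2.
OLR = S(1−α)/4 = 4950 W m^-2; the top layer radiates at T_e = 543.6 K.
Need (N+1)T_e⁴ ≥ T_s⁴, i.e. N+1 ≥ (770/543.6)⁴ = 4.027.
So N ≥ 3.027; the smallest integer is N = 4.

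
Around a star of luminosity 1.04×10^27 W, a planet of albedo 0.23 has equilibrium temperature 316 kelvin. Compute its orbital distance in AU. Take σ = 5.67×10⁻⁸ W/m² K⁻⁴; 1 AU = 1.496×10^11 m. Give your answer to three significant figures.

Energy balance gives S = 4σT⁴/(1−α) = 2937 W/m².
From L = 4πd²S, d = √(1.04×10^27/(4π·2937)) = 1.679×10^11 m = 1.122 AU.

1.12 AU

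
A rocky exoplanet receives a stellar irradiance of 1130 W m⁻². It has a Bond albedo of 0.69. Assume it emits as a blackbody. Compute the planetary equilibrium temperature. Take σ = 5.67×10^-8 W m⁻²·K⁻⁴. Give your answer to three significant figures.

The planet absorbs (1−α)S over its disc πR² and re-emits over 4πR², so the mean absorbed flux is (1−0.69)·1130/4 = 87.58 W m⁻².
Set σT⁴ = 87.58 → T = (87.58/σ)^(1/4) = 198.2 K.

198 kelvin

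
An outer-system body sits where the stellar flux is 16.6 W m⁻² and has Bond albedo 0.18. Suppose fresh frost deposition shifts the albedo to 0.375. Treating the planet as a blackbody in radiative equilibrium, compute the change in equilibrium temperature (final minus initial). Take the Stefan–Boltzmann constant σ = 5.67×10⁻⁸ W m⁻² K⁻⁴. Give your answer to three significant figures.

Initial: T₁ = [S(1−0.18)/(4σ)]^(1/4) = 88.02 K.
With α = 0.375, T₂ = 82.24 K.
ΔT = T₂ − T₁ = -5.777 K.

-5.78 kelvin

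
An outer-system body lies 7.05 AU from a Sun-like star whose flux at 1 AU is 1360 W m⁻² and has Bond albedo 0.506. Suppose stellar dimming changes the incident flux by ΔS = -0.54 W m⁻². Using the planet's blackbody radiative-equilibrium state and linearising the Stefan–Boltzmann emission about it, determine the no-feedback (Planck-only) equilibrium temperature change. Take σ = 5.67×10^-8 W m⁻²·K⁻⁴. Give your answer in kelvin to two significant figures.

By the inverse-square law, S = 1360/7.05² = 27.36 W m⁻².
Reference equilibrium: T_e = [S(1−α)/(4σ)]^(1/4) = 87.86 K.
Only a fraction (1−α) is absorbed and it's spread over 4πR², so ΔF = (1−α)ΔS/4 = -0.06669 W m⁻².
The Planck feedback parameter is 4σT_e³ = 0.1538 W m⁻²/K.
ΔT₀ = ΔF/λ_P = -0.06669/0.1538 = -0.433 K.

-0.43 K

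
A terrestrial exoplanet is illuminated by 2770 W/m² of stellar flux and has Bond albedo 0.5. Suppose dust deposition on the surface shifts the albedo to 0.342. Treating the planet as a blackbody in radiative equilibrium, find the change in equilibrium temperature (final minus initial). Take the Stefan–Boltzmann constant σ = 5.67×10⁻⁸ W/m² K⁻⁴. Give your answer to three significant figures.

Initial: T₁ = [S(1−0.5)/(4σ)]^(1/4) = 279.5 K.
With α = 0.342, T₂ = 299.4 K.
Change: 299.4 − 279.5 = 19.86 K.

19.9 K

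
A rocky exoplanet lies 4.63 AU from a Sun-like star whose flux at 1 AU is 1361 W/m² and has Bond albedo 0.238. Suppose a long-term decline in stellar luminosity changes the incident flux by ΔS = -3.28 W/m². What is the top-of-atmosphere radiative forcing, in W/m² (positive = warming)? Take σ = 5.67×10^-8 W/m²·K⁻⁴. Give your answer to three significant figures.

-0.625 W/m²

Irradiance scales as 1/d², so S = 1361 W/m² × (1/4.63)² = 63.49 W/m².
TOA radiative forcing: ΔF = (1−α)ΔS/4 = 0.762·(-3.28)/4 = -0.6248 W/m².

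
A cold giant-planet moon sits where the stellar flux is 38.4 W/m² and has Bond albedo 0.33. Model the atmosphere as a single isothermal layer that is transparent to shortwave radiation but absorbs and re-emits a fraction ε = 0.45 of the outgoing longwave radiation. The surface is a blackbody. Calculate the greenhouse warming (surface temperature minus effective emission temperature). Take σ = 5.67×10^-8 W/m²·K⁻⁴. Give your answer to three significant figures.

At the top of the atmosphere, σT_e⁴ = S(1−α)/4 = 6.432 W/m², giving T_e = 103.2 K.
For a single slab of emissivity ε, T_s⁴ = 2T_e⁴/(2−ε); thus T_s = 103.2·(1.29)^(1/4) = 110.0 K.
Greenhouse warming: T_s − T_e = 6.790 K.

6.79 K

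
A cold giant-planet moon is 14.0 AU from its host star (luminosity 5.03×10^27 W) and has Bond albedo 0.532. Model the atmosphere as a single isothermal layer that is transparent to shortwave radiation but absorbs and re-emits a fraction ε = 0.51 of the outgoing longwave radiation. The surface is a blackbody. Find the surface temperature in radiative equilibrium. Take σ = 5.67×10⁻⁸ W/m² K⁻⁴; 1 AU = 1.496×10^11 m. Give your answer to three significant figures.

Orbital distance: d = 14.0 AU = 2.094×10^12 m.
Spreading L over a sphere of radius d: S = 5.03×10^27/(4π·2.09×10^12²) = 91.25 W/m².
The planet radiates to space at T_e = [S(1−α)/(4σ)]^(1/4) = 117.1 K.
The surface balance (absorbed SW + ε·downward IR = σT_s⁴) with T_a⁴ = T_s⁴/2 reduces to T_s = T_e·[2/(2−ε)]^¼ = 126.1 K.

126 K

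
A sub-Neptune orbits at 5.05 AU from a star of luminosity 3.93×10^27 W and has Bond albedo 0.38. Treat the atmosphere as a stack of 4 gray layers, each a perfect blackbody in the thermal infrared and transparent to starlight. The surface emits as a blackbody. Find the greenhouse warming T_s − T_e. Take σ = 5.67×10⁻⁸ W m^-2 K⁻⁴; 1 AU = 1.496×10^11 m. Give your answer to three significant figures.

Orbital distance: d = 5.05 AU = 7.555×10^11 m.
Spreading L over a sphere of radius d: S = 3.93×10^27/(4π·7.55×10^11²) = 547.9 W m^-2.
Top-of-atmosphere balance: σT_e⁴ = S(1−α)/4 = 84.93 W m^-2 → T_e = 196.7 K.
T_s = (N+1)^(1/4)·T_e = 294.2 K.
So the greenhouse effect raises the surface by 294.2 − 196.7 = 97.45 K.

97.5 kelvin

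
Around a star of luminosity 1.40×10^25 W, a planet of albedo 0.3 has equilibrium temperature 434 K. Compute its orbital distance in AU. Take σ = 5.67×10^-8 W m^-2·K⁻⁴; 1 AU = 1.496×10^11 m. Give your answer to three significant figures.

0.0658 AU

Required flux: S = 4σT⁴/(1−α) = 11490 W m^-2.
From L = 4πd²S, d = √(1.40×10^25/(4π·11490)) = 9.845×10^9 m = 0.06581 AU.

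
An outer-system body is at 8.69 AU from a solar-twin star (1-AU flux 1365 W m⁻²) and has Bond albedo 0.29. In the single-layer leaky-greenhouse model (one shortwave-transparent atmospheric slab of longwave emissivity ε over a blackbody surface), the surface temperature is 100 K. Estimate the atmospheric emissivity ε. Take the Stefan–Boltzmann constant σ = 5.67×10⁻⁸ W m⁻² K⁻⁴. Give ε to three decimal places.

Flux at the orbit: S = 1365/(8.69)² = 18.08 W m⁻².
Effective temperature: T_e = [S(1−α)/(4σ)]^(1/4) = 86.73 K.
Inverting T_s⁴ = 2T_e⁴/(2−ε): (T_e/T_s)⁴ = 0.5659, so ε = 2(1 − 0.5659) = 0.8683.

0.868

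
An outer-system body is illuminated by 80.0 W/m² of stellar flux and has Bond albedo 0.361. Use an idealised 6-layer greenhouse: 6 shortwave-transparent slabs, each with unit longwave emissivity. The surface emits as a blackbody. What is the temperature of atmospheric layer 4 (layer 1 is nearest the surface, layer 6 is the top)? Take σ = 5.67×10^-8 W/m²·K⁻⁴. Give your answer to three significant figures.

The effective emission temperature is T_e = [S(1−α)/(4σ)]^¼ = 122.5 K.
The net upward flux σT_e⁴ is constant between every pair of levels, so T_k⁴ = (N+1−k)T_e⁴.
T_4 = (3)^(1/4)·122.5 = 161.3 K.

161 kelvin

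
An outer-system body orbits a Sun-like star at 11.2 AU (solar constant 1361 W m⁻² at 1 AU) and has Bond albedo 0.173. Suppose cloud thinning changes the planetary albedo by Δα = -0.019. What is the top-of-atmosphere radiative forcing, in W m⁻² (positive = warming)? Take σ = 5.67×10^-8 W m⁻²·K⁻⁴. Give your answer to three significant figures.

By the inverse-square law, S = 1361/11.2² = 10.85 W m⁻².
ΔF = −(S/4)Δα = −(10.85/4)×(-0.019) = 0.05154 W m⁻².

0.0515 W m⁻²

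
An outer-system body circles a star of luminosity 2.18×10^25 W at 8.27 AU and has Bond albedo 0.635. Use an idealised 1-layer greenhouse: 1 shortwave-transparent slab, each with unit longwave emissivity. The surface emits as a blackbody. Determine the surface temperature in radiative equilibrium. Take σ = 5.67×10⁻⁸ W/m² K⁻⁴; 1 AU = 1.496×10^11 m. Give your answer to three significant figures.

d = 8.27 × 1.496×10^11 m = 1.237×10^12 m.
Spreading L over a sphere of radius d: S = 2.18×10^25/(4π·1.24×10^12²) = 1.133 W/m².
Top-of-atmosphere balance: σT_e⁴ = S(1−α)/4 = 0.1034 W/m² → T_e = 36.75 K.
Layer-by-layer balance gives σT_s⁴ = (N+1)σT_e⁴, so T_s = 2^¼·36.75 = 43.70 K.

43.7 K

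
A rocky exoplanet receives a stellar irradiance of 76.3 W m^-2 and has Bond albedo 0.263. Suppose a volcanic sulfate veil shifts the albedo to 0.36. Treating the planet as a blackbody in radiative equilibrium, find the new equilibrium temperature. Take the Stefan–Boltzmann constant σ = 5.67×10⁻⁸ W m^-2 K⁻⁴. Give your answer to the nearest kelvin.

121 K

With the new albedo, S(1−α₂)/4 = 12.21 W m^-2, so T₂ = 121.1 K.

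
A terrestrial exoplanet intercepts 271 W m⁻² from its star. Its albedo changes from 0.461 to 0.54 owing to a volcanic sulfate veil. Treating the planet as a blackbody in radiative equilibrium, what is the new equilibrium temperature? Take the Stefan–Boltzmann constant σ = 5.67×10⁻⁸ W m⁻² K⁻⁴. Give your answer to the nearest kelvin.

T₂ = [S(1−α₂)/(4σ)]^(1/4) = [271.0·0.46/(4σ)]^(1/4) = 153.1 K.

153 K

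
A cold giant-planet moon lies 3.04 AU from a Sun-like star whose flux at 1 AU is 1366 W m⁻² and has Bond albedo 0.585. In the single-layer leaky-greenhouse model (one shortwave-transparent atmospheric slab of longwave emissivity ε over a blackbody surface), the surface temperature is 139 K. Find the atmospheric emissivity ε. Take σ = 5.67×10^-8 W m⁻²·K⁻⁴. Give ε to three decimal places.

0.551

By the inverse-square law, S = 1366/3.04² = 147.8 W m⁻².
Effective temperature: T_e = [S(1−α)/(4σ)]^(1/4) = 128.2 K.
T_s⁴ = T_e⁴·2/(2−ε) → ε = 2 − 2(T_e/T_s)⁴ = 2 − 2·(128.2/139)⁴ = 0.5510.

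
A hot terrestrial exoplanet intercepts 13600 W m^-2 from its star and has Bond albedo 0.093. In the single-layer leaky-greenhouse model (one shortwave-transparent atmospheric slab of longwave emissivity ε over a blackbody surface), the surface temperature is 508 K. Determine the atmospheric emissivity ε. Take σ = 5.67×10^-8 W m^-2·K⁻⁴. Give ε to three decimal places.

First, T_e = [13600·(1−0.093)/(4σ)]^(1/4) = 482.9 K.
Inverting T_s⁴ = 2T_e⁴/(2−ε): (T_e/T_s)⁴ = 0.8167, so ε = 2(1 − 0.8167) = 0.3667.

0.367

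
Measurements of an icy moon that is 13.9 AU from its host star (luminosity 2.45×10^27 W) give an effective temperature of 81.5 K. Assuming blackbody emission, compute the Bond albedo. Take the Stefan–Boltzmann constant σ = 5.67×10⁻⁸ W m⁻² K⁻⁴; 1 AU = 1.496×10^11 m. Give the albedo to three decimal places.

d = 13.9 × 1.496×10^11 m = 2.079×10^12 m.
Flux at the orbit: S = L/(4πd²) = 2.45×10^27/(4π·(2.08×10^12)²) = 45.09 W m⁻².
Rearranging the radiative balance, α = 1 − 4σT⁴/S.
4σT⁴ = 4·5.67×10⁻⁸·(81.5)⁴ = 10.01 W m⁻².
1−α = 10.01/45.09 = 0.2219, so α = 0.7781.

0.778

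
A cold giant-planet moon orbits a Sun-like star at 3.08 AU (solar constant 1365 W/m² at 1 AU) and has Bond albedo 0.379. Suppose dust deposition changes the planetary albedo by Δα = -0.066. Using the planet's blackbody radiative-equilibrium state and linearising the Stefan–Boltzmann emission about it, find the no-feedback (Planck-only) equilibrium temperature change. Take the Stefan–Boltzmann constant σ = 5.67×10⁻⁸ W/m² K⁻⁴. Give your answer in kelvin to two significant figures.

Irradiance scales as 1/d², so S = 1365 W/m² × (1/3.08)² = 143.9 W/m².
Reference equilibrium: T_e = [S(1−α)/(4σ)]^(1/4) = 140.9 K.
TOA radiative forcing: ΔF = −S·Δα/4 = −143.9·(-0.066)/4 = 2.374 W/m².
The Planck feedback parameter is 4σT_e³ = 0.6342 W/m²/K.
So ΔT₀ = 2.374/0.6342 = 3.74 K.

3.7 K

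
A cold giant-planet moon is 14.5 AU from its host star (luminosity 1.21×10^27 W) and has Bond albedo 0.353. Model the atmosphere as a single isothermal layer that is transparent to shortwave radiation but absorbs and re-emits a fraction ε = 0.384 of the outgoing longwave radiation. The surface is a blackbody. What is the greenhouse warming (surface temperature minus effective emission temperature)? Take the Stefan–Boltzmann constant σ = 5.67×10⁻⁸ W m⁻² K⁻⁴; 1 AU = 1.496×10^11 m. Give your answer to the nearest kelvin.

5 K

Orbital distance: d = 14.5 AU = 2.169×10^12 m.
S = L/(4πd²) = 20.46 W m⁻².
Effective emission temperature (TOA balance): σT_e⁴ = S(1−α)/4 = 3.310 W m⁻² → T_e = 87.41 K.
For a single slab of emissivity ε, T_s⁴ = 2T_e⁴/(2−ε); thus T_s = 87.41·(1.238)^(1/4) = 92.19 K.
The atmosphere warms the surface by 4.785 K.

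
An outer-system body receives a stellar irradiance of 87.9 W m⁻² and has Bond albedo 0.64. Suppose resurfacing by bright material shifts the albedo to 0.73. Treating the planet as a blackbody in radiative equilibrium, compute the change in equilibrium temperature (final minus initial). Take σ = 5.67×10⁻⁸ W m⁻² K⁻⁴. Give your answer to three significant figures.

-7.54 K

With α = 0.64, T₁ = 108.7 K.
Final:   T₂ = [S(1−0.73)/(4σ)]^(1/4) = 101.1 K.
Change: 101.1 − 108.7 = -7.542 K.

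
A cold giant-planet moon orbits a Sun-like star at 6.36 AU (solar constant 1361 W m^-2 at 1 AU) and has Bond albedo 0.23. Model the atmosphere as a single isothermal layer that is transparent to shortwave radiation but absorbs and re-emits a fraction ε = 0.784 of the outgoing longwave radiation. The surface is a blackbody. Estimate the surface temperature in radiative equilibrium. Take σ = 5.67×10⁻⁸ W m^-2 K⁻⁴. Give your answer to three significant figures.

117 K

Flux at the orbit: S = 1361/(6.36)² = 33.65 W m^-2.
Effective emission temperature (TOA balance): σT_e⁴ = S(1−α)/4 = 6.477 W m^-2 → T_e = 103.4 K.
The surface balance (absorbed SW + ε·downward IR = σT_s⁴) with T_a⁴ = T_s⁴/2 reduces to T_s = T_e·[2/(2−ε)]^¼ = 117.1 K.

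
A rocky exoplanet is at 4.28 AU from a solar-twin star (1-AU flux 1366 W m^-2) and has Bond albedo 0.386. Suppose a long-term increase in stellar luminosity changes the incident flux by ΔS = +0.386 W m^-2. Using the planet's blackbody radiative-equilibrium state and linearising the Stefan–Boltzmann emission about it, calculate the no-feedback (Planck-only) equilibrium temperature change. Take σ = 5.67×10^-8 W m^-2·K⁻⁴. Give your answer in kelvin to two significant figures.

0.15 K

Irradiance scales as 1/d², so S = 1366 W m^-2 × (1/4.28)² = 74.57 W m^-2.
Reference equilibrium: T_e = [S(1−α)/(4σ)]^(1/4) = 119.2 K.
TOA radiative forcing: ΔF = (1−α)ΔS/4 = 0.614·(+0.386)/4 = 0.05925 W m^-2.
Planck response: λ_P = 4σT_e³ = 4·5.67×10⁻⁸·(119.2)³ = 0.3841 W m^-2/K.
So ΔT₀ = 0.05925/0.3841 = 0.154 K.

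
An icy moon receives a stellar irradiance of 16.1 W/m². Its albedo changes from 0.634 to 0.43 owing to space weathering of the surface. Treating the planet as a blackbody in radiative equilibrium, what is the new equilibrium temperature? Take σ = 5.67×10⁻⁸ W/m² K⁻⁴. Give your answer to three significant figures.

T₂ = [S(1−α₂)/(4σ)]^(1/4) = [16.10·0.57/(4σ)]^(1/4) = 79.76 K.

79.8 K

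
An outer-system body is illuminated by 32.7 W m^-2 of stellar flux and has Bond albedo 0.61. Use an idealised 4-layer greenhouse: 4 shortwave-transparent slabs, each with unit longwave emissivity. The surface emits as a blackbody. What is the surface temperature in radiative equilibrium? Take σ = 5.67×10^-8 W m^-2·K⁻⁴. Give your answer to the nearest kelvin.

129 K

Top-of-atmosphere balance: σT_e⁴ = S(1−α)/4 = 3.188 W m^-2 → T_e = 86.59 K.
For an N-layer opaque stack, T_s⁴ = (N+1)T_e⁴, hence T_s = (5)^(1/4)×86.59 K = 129.5 K.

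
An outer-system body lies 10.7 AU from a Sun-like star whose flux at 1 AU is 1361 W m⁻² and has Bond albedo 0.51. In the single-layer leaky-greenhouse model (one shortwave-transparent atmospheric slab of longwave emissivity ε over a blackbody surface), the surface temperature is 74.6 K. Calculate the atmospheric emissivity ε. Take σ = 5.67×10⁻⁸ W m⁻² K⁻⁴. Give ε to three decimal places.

Irradiance scales as 1/d², so S = 1361 W m⁻² × (1/10.7)² = 11.89 W m⁻².
TOA balance gives T_e = 71.19 K.
T_s⁴ = T_e⁴·2/(2−ε) → ε = 2 − 2(T_e/T_s)⁴ = 2 − 2·(71.19/74.6)⁴ = 0.3415.

0.341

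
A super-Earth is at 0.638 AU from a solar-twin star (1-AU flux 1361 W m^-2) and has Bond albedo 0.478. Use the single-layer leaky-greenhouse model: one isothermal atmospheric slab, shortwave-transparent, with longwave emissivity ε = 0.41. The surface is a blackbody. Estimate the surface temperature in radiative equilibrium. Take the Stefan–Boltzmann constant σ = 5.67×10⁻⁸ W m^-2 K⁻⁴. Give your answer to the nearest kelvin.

Flux at the orbit: S = 1361/(0.638)² = 3344 W m^-2.
At the top of the atmosphere, σT_e⁴ = S(1−α)/4 = 436.3 W m^-2, giving T_e = 296.2 K.
The surface balance (absorbed SW + ε·downward IR = σT_s⁴) with T_a⁴ = T_s⁴/2 reduces to T_s = T_e·[2/(2−ε)]^¼ = 313.7 K.

314 kelvin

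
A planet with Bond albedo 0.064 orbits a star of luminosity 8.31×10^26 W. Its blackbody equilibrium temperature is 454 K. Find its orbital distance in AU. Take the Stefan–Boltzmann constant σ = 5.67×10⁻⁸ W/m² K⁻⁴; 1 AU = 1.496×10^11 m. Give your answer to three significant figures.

Energy balance gives S = 4σT⁴/(1−α) = 10290 W/m².
Then d = [L/(4πS)]^(1/2) = 8.015×10^10 m, i.e. 0.5358 AU.

0.536 AU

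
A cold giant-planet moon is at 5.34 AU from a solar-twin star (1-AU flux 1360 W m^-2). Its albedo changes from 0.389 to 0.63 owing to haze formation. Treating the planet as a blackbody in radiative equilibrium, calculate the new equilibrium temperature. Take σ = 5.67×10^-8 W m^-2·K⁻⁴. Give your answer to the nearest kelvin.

94 K

By the inverse-square law, S = 1360/5.34² = 47.69 W m^-2.
T₂ = [S(1−α₂)/(4σ)]^(1/4) = [47.69·0.37/(4σ)]^(1/4) = 93.92 K.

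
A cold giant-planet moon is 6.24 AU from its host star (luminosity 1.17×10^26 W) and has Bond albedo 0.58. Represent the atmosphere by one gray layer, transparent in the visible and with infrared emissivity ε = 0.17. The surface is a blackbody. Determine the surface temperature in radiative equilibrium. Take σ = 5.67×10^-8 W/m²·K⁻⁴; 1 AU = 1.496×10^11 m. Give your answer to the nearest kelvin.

68 K

d = 6.24 × 1.496×10^11 m = 9.335×10^11 m.
Flux at the orbit: S = L/(4πd²) = 1.17×10^26/(4π·(9.34×10^11)²) = 10.68 W/m².
At the top of the atmosphere, σT_e⁴ = S(1−α)/4 = 1.122 W/m², giving T_e = 66.69 K.
The surface balance (absorbed SW + ε·downward IR = σT_s⁴) with T_a⁴ = T_s⁴/2 reduces to T_s = T_e·[2/(2−ε)]^¼ = 68.19 K.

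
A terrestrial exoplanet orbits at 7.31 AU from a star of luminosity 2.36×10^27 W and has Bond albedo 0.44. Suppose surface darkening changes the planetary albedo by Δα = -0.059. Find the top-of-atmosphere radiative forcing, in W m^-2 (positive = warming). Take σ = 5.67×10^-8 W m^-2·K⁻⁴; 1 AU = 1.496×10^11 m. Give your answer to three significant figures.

2.32 W m^-2

d = 7.31 × 1.496×10^11 m = 1.094×10^12 m.
Spreading L over a sphere of radius d: S = 2.36×10^27/(4π·1.09×10^12²) = 157.0 W m^-2.
TOA radiative forcing: ΔF = −S·Δα/4 = −157.0·(-0.059)/4 = 2.316 W m^-2.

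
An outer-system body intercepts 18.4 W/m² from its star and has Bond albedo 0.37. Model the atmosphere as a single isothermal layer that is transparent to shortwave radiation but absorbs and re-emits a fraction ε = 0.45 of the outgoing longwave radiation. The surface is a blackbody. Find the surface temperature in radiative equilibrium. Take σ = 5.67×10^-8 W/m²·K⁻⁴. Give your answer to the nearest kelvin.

90 kelvin

The planet radiates to space at T_e = [S(1−α)/(4σ)]^(1/4) = 84.55 K.
The surface balance (absorbed SW + ε·downward IR = σT_s⁴) with T_a⁴ = T_s⁴/2 reduces to T_s = T_e·[2/(2−ε)]^¼ = 90.12 K.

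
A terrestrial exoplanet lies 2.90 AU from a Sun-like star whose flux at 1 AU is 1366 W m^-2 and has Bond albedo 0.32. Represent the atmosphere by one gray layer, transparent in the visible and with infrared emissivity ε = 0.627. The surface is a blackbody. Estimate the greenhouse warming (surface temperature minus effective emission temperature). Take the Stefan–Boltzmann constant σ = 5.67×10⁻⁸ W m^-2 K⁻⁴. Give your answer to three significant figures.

Irradiance scales as 1/d², so S = 1366 W m^-2 × (1/2.90)² = 162.4 W m^-2.
Effective emission temperature (TOA balance): σT_e⁴ = S(1−α)/4 = 27.61 W m^-2 → T_e = 148.6 K.
The surface balance (absorbed SW + ε·downward IR = σT_s⁴) with T_a⁴ = T_s⁴/2 reduces to T_s = T_e·[2/(2−ε)]^¼ = 163.2 K.
T_s − T_e = 163.2 − 148.6 = 14.65 K.

14.6 K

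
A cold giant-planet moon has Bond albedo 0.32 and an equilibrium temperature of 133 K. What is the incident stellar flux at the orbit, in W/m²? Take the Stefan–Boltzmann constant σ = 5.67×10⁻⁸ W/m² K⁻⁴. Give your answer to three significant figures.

From S(1−α)/4 = σT⁴: S = 4σT⁴/(1−α).
σT⁴ = 5.67×10⁻⁸·(133)⁴ = 17.74 W/m².
S = 4·17.74/0.68 = 104.4 W/m².

104 W/m²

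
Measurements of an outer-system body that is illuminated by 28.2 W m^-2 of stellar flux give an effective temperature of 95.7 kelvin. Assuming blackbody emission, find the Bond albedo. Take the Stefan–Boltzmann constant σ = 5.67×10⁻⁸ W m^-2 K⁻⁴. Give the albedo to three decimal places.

0.325

Energy balance: S(1−α)/4 = σT⁴, so 1−α = 4σT⁴/S.
4σT⁴ = 4·5.67×10⁻⁸·(95.7)⁴ = 19.02 W m^-2.
Hence α = 1 − 19.02/28.20 = 0.3254.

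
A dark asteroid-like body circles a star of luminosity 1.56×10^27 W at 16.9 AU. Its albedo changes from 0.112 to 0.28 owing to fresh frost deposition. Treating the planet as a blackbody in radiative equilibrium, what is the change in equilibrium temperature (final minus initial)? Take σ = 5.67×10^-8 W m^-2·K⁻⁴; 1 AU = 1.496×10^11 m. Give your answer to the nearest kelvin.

-5 kelvin

d = 16.9 × 1.496×10^11 m = 2.528×10^12 m.
Spreading L over a sphere of radius d: S = 1.56×10^27/(4π·2.53×10^12²) = 19.42 W m^-2.
Initial: T₁ = [S(1−0.112)/(4σ)]^(1/4) = 93.38 K.
With α = 0.28, T₂ = 88.61 K.
Change: 88.61 − 93.38 = -4.770 K.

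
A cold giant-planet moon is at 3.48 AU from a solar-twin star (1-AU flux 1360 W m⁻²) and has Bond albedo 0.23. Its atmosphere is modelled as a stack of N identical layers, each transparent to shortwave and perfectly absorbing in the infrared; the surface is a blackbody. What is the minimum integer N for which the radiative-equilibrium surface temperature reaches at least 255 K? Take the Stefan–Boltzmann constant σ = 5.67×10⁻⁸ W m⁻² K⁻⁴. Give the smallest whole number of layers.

11

By the inverse-square law, S = 1360/3.48² = 112.3 W m⁻².
Top-of-atmosphere balance: σT_e⁴ = S(1−α)/4 = 21.62 W m⁻² → T_e = 139.7 K.
Need (N+1)T_e⁴ ≥ T_s⁴, i.e. N+1 ≥ (255/139.7)⁴ = 11.090.
The minimum whole number is N = 11.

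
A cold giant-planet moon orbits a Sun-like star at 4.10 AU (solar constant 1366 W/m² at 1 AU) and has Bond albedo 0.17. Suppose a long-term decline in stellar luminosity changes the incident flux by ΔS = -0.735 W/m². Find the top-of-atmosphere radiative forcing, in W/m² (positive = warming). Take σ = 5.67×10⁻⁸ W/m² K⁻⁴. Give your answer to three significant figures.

-0.153 W/m²

Irradiance scales as 1/d², so S = 1366 W/m² × (1/4.10)² = 81.26 W/m².
Only a fraction (1−α) is absorbed and it's spread over 4πR², so ΔF = (1−α)ΔS/4 = -0.1525 W/m².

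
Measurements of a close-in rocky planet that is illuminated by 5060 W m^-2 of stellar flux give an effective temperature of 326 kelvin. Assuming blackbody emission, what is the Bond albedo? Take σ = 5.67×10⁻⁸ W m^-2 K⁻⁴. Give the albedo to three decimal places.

0.494

Energy balance: S(1−α)/4 = σT⁴, so 1−α = 4σT⁴/S.
σT⁴ = 640.4 W m^-2, so 4σT⁴ = 2562 W m^-2.
Hence α = 1 − 2562/5060 = 0.4938.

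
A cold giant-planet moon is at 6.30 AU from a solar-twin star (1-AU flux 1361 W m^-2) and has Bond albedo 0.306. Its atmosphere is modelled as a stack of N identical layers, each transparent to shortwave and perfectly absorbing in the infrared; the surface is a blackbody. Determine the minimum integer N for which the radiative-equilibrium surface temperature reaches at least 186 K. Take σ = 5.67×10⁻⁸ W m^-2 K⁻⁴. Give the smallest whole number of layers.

Irradiance scales as 1/d², so S = 1361 W m^-2 × (1/6.30)² = 34.29 W m^-2.
OLR = S(1−α)/4 = 5.949 W m^-2; the top layer radiates at T_e = 101.2 K.
Since T_s⁴ = (N+1)T_e⁴, we need N ≥ (T_s/T_e)⁴ − 1 = 10.407.
The minimum whole number is N = 11.

11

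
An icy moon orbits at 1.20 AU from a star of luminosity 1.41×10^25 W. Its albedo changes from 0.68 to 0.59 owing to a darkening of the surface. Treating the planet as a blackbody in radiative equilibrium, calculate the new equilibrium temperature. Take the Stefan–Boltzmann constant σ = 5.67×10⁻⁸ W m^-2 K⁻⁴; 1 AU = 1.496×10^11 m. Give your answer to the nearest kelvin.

d = 1.20 × 1.496×10^11 m = 1.795×10^11 m.
Spreading L over a sphere of radius d: S = 1.41×10^25/(4π·1.80×10^11²) = 34.82 W m^-2.
New equilibrium: T₂ = [(1−0.59)·34.82/(4σ)]^(1/4) = 89.07 K.

89 K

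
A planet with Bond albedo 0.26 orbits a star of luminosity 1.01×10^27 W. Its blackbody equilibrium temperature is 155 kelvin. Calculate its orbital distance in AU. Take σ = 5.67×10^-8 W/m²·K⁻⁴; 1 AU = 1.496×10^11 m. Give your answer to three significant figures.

Energy balance gives S = 4σT⁴/(1−α) = 176.9 W/m².
S = L/(4πd²) → d = √(L/4πS) = √(1.01×10^27/(4π·176.9)) = 6.740×10^11 m = 4.506 AU.

4.51 AU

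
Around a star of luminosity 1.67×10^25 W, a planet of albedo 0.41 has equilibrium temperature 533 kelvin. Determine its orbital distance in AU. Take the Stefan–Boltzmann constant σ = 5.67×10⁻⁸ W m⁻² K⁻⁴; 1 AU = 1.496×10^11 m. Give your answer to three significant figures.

Energy balance gives S = 4σT⁴/(1−α) = 31020 W m⁻².
Then d = [L/(4πS)]^(1/2) = 6.545×10^9 m, i.e. 0.04375 AU.

0.0437 AU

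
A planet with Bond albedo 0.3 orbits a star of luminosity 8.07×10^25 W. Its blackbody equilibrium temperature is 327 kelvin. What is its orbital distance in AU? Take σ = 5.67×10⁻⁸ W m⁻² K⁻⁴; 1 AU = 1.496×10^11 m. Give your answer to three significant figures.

0.278 AU

Required flux: S = 4σT⁴/(1−α) = 3705 W m⁻².
From L = 4πd²S, d = √(8.07×10^25/(4π·3705)) = 4.164×10^10 m = 0.2783 AU.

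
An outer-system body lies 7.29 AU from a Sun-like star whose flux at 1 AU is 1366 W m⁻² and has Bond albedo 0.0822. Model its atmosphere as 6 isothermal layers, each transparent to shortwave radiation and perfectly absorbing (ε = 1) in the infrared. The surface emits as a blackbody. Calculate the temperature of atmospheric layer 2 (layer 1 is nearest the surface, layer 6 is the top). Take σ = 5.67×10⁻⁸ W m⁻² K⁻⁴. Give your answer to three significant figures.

Flux at the orbit: S = 1366/(7.29)² = 25.70 W m⁻².
OLR = S(1−α)/4 = 5.898 W m⁻²; the top layer radiates at T_e = 101.0 K.
Each opaque layer satisfies 2T_j⁴ = T_{j−1}⁴ + T_{j+1}⁴, giving T_k⁴ = (N+1−k)T_e⁴.
With k = 2: T_2 = (6+1−2)^¼·101.0 K = 151.0 K.

151 K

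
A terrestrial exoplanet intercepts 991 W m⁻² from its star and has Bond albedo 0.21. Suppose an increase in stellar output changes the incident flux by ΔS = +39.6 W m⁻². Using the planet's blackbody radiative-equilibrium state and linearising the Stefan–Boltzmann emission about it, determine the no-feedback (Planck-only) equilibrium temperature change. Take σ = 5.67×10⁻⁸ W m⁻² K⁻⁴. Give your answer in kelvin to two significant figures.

The baseline emission temperature is T_e = 242.4 K.
ΔF = Δ[S(1−α)]/4 = (1−0.21)·+39.6/4 = 7.821 W m⁻².
Linearising σT⁴ gives d(σT⁴)/dT = 4σT_e³ = 3.230 W m⁻² per K.
So ΔT₀ = 7.821/3.230 = 2.42 K.

2.4 K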